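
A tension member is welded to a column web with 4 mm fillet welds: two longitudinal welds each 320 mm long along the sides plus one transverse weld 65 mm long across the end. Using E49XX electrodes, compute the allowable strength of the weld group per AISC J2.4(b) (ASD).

R_n/Ω ≈ 293 kN

E49XX → F_EXX = 490 MPa.
t_e = 0.707 × 4 = 2.828 mm.
R_nwl = 0.6 × 490 × 2.828 × 640 × 10⁻³ = 532.1 kN (longitudinal, 2 welds).
R_nwt = 0.6 × 490 × 2.828 × 65 × 10⁻³ = 54.04 kN (transverse, base value).
(i) R_nwl + R_nwt = 586.2 kN; (ii) 0.85 R_nwl + 1.5 R_nwt = 533.4 kN.
R_n = max = 586.2 kN [governs: (i)]; R_n/Ω = 293.1 kN.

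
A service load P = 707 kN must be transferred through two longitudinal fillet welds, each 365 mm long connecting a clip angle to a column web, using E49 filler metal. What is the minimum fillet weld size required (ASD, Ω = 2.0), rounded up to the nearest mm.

w = 10 mm

E49XX → F_EXX = 490 MPa.
Total weld length L = 730 mm.
Required throat t_e = P × Ω / (0.6 F_EXX × L) = 707 × 2.0 / (0.6 × 490 × 730 × 10⁻³) = 6.588 mm.
Required leg w = t_e / 0.707 = 9.319 mm → use 10 mm.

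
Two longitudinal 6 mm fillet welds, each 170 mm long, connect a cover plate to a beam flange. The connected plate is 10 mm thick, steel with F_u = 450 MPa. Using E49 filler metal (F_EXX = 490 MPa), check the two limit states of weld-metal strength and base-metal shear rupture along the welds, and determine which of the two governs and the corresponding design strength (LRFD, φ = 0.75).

t_e = 0.707 × 6 = 4.242 mm; L = 340 mm.
Weld metal: φR_n = 0.75 × 0.6 × 490 × 4.242 × 340 × 10⁻³ = 318 kN.
Base metal (shear rupture): φR_n = 0.75 × 0.6 × 450 × 10 × 340 × 10⁻³ = 688.5 kN.
Governing: weld metal.

φR_n ≈ 318 kN (weld metal governs)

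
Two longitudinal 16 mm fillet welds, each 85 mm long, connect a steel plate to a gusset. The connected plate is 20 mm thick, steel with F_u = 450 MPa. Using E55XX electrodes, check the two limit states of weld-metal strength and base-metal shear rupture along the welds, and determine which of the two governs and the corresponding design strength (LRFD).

E55XX → F_EXX = 550 MPa.
t_e = 0.707 × 16 = 11.31 mm; L = 170 mm.
Weld metal: φR_n = 0.75 × 0.6 × 550 × 11.31 × 170 × 10⁻³ = 476 kN.
Base metal (shear rupture): φR_n = 0.75 × 0.6 × 450 × 20 × 170 × 10⁻³ = 688.5 kN.
Governing: weld metal.

φR_n ≈ 476 kN (weld metal governs)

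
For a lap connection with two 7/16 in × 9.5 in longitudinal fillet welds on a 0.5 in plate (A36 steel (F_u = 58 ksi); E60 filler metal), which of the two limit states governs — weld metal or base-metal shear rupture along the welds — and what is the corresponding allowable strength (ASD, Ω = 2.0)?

E60XX → F_EXX = 60 ksi.
t_e = 0.707 × 0.4375 = 0.3093 in; L = 19 in.
Weld metal: R_n/Ω = (1/2.0) × 0.6 × 60 × 0.3093 × 19 = 105.8 kip.
Base metal (shear rupture): R_n/Ω = (1/2.0) × 0.6 × 58 × 0.5 × 19 = 165.3 kip.
Governing: weld metal.

R_n/Ω ≈ 106 kip (weld metal governs)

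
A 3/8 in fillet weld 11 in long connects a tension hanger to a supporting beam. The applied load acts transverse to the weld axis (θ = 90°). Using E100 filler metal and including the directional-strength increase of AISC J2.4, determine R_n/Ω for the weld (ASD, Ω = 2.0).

R_n/Ω ≈ 131 kip

E100XX → F_EXX = 100 ksi.
t_e = 0.707 × 0.375 = 0.2651 in; A_we = 0.2651 × 11 = 2.916 in².
Directional factor: 1.0 + 0.5 sin^1.5(90°) = 1.5.
F_nw = 0.6 × 100 × 1.5 = 90 ksi.
R_n/Ω = (90 × 2.916) / 2.0 = 131.2 kip.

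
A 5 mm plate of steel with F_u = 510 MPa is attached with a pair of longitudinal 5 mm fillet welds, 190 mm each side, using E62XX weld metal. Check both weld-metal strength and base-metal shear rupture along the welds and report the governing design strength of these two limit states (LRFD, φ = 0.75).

E62XX → F_EXX = 620 MPa.
t_e = 0.707 × 5 = 3.535 mm; L = 380 mm.
Weld metal: φR_n = 0.75 × 0.6 × 620 × 3.535 × 380 × 10⁻³ = 374.8 kN.
Base metal (shear rupture): φR_n = 0.75 × 0.6 × 510 × 5 × 380 × 10⁻³ = 436 kN.
Governing: weld metal.

φR_n ≈ 375 kN (weld metal governs)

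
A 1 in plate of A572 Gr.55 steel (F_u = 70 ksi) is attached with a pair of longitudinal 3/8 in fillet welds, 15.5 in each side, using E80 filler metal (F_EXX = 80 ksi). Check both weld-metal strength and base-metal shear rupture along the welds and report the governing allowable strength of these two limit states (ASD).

t_e = 0.707 × 0.375 = 0.2651 in; L = 31 in.
Weld metal: R_n/Ω = (1/2.0) × 0.6 × 80 × 0.2651 × 31 = 197.3 kips.
Base metal (shear rupture): R_n/Ω = (1/2.0) × 0.6 × 70 × 1 × 31 = 651 kips.
Governing: weld metal.

R_n/Ω ≈ 197 kips (weld metal governs)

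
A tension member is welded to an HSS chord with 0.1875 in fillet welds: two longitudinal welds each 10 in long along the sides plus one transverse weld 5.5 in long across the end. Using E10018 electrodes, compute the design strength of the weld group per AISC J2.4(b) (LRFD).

φR_n ≈ 152 kip

E100XX → F_EXX = 100 ksi.
t_e = 0.707 × 0.1875 = 0.1326 in.
R_nwl = 0.6 × 100 × 0.1326 × 20 = 159.1 kip (longitudinal, 2 welds).
R_nwt = 0.6 × 100 × 0.1326 × 5.5 = 43.75 kip (transverse, base value).
(i) R_nwl + R_nwt = 202.8 kip; (ii) 0.85 R_nwl + 1.5 R_nwt = 200.8 kip.
R_n = max = 202.8 kip [governs: (i)]; φR_n = 152.1 kip.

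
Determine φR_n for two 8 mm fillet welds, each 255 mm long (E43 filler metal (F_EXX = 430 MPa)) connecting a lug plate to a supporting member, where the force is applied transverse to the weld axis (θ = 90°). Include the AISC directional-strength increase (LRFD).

φR_n ≈ 837 kN

t_e = 0.707 × 8 = 5.656 mm; A_we = 5.656 × 510 = 2885 mm².
Directional factor: 1.0 + 0.5 sin^1.5(90°) = 1.5.
F_nw = 0.6 × 430 × 1.5 = 387 MPa.
φR_n = 0.75 × 387 × 2885 × 10⁻³ = 837.2 kN.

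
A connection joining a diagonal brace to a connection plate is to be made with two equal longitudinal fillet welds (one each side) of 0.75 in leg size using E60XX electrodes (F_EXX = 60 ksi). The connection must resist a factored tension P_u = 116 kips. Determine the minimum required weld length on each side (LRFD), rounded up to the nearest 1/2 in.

Throat t_e = 0.707 × 0.75 = 0.5302 in.
φr_n = 0.75 × 0.6 × 60 × 0.5302 = 14.32 kips/in.
L_req = P_u / φr_n = 116 / 14.32 = 8.102 in total.
Per side: 8.102 / 2 = 4.051 in.
Round up → use L = 4.5 in on each side.

L = 4.5 in on each side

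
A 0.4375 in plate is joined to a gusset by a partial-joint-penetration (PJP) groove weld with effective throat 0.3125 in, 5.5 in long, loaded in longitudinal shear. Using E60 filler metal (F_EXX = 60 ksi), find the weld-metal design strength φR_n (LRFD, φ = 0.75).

φR_n ≈ 46.4 kip

Effective throat (given) t_e = 0.3125 in.
A_we = 0.3125 × 5.5 = 1.719 in².
F_nw = 0.6 F_EXX = 36 ksi.
φR_n = 0.75 × 36 × 1.719 = 46.41 kip.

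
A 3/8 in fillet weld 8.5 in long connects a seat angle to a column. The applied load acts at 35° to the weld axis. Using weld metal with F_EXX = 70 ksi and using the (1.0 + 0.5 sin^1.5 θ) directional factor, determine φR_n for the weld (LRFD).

t_e = 0.707 × 0.375 = 0.2651 in; A_we = 0.2651 × 8.5 = 2.254 in².
Directional factor: 1.0 + 0.5 sin^1.5(35°) = 1.217.
F_nw = 0.6 × 70 × 1.217 = 51.12 ksi.
φR_n = 0.75 × 51.12 × 2.254 = 86.41 kip.

φR_n ≈ 86.4 kip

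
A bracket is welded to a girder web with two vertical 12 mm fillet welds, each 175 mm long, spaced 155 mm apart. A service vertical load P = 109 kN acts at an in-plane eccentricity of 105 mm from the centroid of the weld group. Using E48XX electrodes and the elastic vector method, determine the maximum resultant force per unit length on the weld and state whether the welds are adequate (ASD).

E48XX → F_EXX = 480 MPa.
Total weld length L_w = 350 mm. Treat welds as unit-width lines.
Polar moment about centroid: J = 2[d³/12 + d(b/2)²] = 2[175³/12 + 175×77.5²] = 2995000 mm³.
Direct shear f_v = P/L_w = 109×10³ / 350 = 311.4 N/mm (vertical).
Torsion M = P·e = 109×10³ × 105 = 11445000 N·mm.
Critical point at (x, y) = (77.5, 87.5) from centroid. f_tx = M·y/J = 334.3 N/mm; f_ty = M·x/J = 296.1 N/mm.
Resultant f_max = √[f_tx² + (f_v + f_ty)²] = √[334.3² + (311.4 + 296.1)²] = 693.5 N/mm.
Capacity per unit length: r_n/Ω = (1/2.0) × 0.6 × 480 × (0.707 × 12) = 1222 N/mm.
693.5 ≤ 1222 → adequate.

f_max ≈ 693 N/mm; adequate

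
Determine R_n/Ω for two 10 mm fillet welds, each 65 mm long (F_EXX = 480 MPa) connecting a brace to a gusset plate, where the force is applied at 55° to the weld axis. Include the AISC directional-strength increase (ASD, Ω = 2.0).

t_e = 0.707 × 10 = 7.07 mm; A_we = 7.07 × 130 = 919.1 mm².
Directional factor: 1.0 + 0.5 sin^1.5(55°) = 1.371.
F_nw = 0.6 × 480 × 1.371 = 394.8 MPa.
R_n/Ω = (394.8 × 919.1) / 2.0 × 10⁻³ = 181.4 kN.

R_n/Ω ≈ 181 kN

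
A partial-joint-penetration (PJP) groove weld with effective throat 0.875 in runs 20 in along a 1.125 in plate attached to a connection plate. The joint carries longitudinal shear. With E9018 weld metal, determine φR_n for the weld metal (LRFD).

φR_n ≈ 709 kips

E90XX → F_EXX = 90 ksi.
Effective throat (given) t_e = 0.875 in.
A_we = 0.875 × 20 = 17.5 in².
F_nw = 0.6 F_EXX = 54 ksi.
φR_n = 0.75 × 54 × 17.5 = 708.8 kips.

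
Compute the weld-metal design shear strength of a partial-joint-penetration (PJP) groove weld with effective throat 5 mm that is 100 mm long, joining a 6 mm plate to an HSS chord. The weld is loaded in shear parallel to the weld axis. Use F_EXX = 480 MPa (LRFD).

φR_n ≈ 108 kN

Effective throat (given) t_e = 5 mm.
A_we = 5 × 100 = 500 mm².
F_nw = 0.6 F_EXX = 288 MPa.
φR_n = 0.75 × 288 × 500 × 10⁻³ = 108 kN.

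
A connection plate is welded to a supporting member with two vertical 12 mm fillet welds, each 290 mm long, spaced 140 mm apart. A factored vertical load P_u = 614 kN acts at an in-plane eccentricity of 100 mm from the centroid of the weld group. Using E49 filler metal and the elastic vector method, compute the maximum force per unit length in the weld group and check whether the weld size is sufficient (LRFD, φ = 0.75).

f_max ≈ 2120 N/mm; NOT adequate

E49XX → F_EXX = 490 MPa.
Total weld length L_w = 580 mm. Treat welds as unit-width lines.
Polar moment about centroid: J = 2[d³/12 + d(b/2)²] = 2[290³/12 + 290×70²] = 6907000 mm³.
Direct shear f_v = P/L_w = 614×10³ / 580 = 1059 N/mm (vertical).
Torsion M = P·e = 614×10³ × 100 = 61400000 N·mm.
Critical point at (x, y) = (70, 145) from centroid. f_tx = M·y/J = 1289 N/mm; f_ty = M·x/J = 622.3 N/mm.
Resultant f_max = √[f_tx² + (f_v + f_ty)²] = √[1289² + (1059 + 622.3)²] = 2118 N/mm.
Capacity per unit length: φr_n = 0.75 × 0.6 × 490 × (0.707 × 12) = 1871 N/mm.
2118 > 1871 → NOT adequate.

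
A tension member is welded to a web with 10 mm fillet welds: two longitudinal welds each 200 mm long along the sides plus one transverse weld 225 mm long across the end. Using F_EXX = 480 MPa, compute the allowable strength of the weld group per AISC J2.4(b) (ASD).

t_e = 0.707 × 10 = 7.07 mm.
R_nwl = 0.6 × 480 × 7.07 × 400 × 10⁻³ = 814.5 kN (longitudinal, 2 welds).
R_nwt = 0.6 × 480 × 7.07 × 225 × 10⁻³ = 458.1 kN (transverse, base value).
(i) R_nwl + R_nwt = 1273 kN; (ii) 0.85 R_nwl + 1.5 R_nwt = 1379 kN.
R_n = max = 1379 kN [governs: (ii)]; R_n/Ω = 689.7 kN.

R_n/Ω ≈ 690 kN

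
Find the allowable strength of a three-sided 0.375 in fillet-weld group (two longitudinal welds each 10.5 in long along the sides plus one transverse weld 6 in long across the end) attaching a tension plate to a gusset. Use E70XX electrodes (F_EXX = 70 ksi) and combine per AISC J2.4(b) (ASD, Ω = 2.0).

R_n/Ω ≈ 150 kip

t_e = 0.707 × 0.375 = 0.2651 in.
R_nwl = 0.6 × 70 × 0.2651 × 21 = 233.8 kip (longitudinal, 2 welds).
R_nwt = 0.6 × 70 × 0.2651 × 6 = 66.81 kip (transverse, base value).
(i) R_nwl + R_nwt = 300.7 kip; (ii) 0.85 R_nwl + 1.5 R_nwt = 299 kip.
R_n = max = 300.7 kip [governs: (i)]; R_n/Ω = 150.3 kip.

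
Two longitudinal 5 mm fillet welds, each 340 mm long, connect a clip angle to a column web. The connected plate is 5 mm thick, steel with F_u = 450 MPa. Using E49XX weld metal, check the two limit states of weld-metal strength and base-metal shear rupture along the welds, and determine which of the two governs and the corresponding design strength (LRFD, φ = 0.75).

E49XX → F_EXX = 490 MPa.
t_e = 0.707 × 5 = 3.535 mm; L = 680 mm.
Weld metal: φR_n = 0.75 × 0.6 × 490 × 3.535 × 680 × 10⁻³ = 530 kN.
Base metal (shear rupture): φR_n = 0.75 × 0.6 × 450 × 5 × 680 × 10⁻³ = 688.5 kN.
Governing: weld metal.

φR_n ≈ 530 kN (weld metal governs)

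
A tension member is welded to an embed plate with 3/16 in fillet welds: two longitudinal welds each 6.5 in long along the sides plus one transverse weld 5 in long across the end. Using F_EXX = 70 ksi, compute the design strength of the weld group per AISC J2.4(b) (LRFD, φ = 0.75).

φR_n ≈ 77.5 kip

t_e = 0.707 × 0.1875 = 0.1326 in.
R_nwl = 0.6 × 70 × 0.1326 × 13 = 72.38 kip (longitudinal, 2 welds).
R_nwt = 0.6 × 70 × 0.1326 × 5 = 27.84 kip (transverse, base value).
(i) R_nwl + R_nwt = 100.2 kip; (ii) 0.85 R_nwl + 1.5 R_nwt = 103.3 kip.
R_n = max = 103.3 kip [governs: (ii)]; φR_n = 77.46 kip.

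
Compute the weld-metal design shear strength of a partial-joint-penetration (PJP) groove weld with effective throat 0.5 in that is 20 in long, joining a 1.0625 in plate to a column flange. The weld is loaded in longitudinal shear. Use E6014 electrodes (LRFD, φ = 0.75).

E60XX → F_EXX = 60 ksi.
Effective throat (given) t_e = 0.5 in.
A_we = 0.5 × 20 = 10 in².
F_nw = 0.6 F_EXX = 36 ksi.
φR_n = 0.75 × 36 × 10 = 270 kip.

φR_n ≈ 270 kip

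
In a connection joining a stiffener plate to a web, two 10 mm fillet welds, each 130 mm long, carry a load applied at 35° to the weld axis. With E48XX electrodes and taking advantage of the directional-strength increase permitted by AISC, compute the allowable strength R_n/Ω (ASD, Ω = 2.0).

R_n/Ω ≈ 322 kN

E48XX → F_EXX = 480 MPa.
t_e = 0.707 × 10 = 7.07 mm; A_we = 7.07 × 260 = 1838 mm².
Directional factor: 1.0 + 0.5 sin^1.5(35°) = 1.217.
F_nw = 0.6 × 480 × 1.217 = 350.6 MPa.
R_n/Ω = (350.6 × 1838) / 2.0 × 10⁻³ = 322.2 kN.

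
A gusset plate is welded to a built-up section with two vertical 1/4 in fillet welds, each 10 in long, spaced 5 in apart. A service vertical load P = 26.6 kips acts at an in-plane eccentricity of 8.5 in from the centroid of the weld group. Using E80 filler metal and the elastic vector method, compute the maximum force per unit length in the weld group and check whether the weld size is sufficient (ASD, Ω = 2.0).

f_max ≈ 5.07 kip/in; NOT adequate

E80XX → F_EXX = 80 ksi.
Total weld length L_w = 20 in. Treat welds as unit-width lines.
Polar moment about centroid: J = 2[d³/12 + d(b/2)²] = 2[10³/12 + 10×2.5²] = 291.7 in³.
Direct shear f_v = P/L_w = 26.6 / 20 = 1.33 kip/in (vertical).
Torsion M = P·e = 26.6 × 8.5 = 226.1 kip·in.
Critical point at (x, y) = (2.5, 5) from centroid. f_tx = M·y/J = 3.876 kip/in; f_ty = M·x/J = 1.938 kip/in.
Resultant f_max = √[f_tx² + (f_v + f_ty)²] = √[3.876² + (1.33 + 1.938)²] = 5.07 kip/in.
Capacity per unit length: r_n/Ω = (1/2.0) × 0.6 × 80 × (0.707 × 0.25) = 4.242 kip/in.
5.07 > 4.242 → NOT adequate.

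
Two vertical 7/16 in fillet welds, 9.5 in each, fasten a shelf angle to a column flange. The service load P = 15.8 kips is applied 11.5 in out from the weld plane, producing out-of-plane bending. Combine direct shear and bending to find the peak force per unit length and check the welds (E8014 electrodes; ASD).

f_max ≈ 6.1 kip/in; adequate

E80XX → F_EXX = 80 ksi.
L_w = 2 × 9.5 = 19 in; section modulus (unit throat) S = 2 × L²/6 = 30.08 in².
Direct shear f_v = P/L_w = 15.8/19 = 0.8316 kip/in.
Moment M = P × e = 15.8 × 11.5 = 181.7 kip·in; bending f_b = M/S = 6.04 kip/in.
f_max = √(f_v² + f_b²) = √(0.8316² + 6.04²) = 6.097 kip/in.
r_n/Ω = (1/2.0) × 0.6 × 80 × (0.707 × 0.4375) = 7.423 kip/in → adequate.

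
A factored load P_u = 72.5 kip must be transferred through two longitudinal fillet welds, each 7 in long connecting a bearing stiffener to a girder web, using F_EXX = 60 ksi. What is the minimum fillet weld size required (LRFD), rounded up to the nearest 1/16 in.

w = 5/16 in

Total weld length L = 14 in.
Required throat t_e = P_u / (φ × 0.6 F_EXX × L) = 72.5 / (0.75 × 0.6 × 60 × 14) = 0.1918 in.
Required leg w = t_e / 0.707 = 0.2713 in → use 5/16 in.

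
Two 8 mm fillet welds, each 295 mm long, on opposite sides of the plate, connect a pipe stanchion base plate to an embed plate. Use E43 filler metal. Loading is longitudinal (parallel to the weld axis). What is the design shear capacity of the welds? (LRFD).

E43XX → F_EXX = 430 MPa.
Effective throat t_e = 0.707 × 8 = 5.656 mm.
Total length L = 590 mm; A_we = 5.656 × 590 = 3337 mm².
F_nw = 0.6 F_EXX = 0.6 × 430 = 258 MPa.
φR_n = 0.75 × 258 × 3337 × 10⁻³ = 645.7 kN.

φR_n ≈ 646 kN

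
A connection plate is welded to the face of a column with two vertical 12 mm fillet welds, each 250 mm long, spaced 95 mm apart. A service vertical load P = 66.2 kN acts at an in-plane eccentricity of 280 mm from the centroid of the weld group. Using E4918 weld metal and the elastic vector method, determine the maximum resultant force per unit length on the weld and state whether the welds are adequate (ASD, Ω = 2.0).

f_max ≈ 722 N/mm; adequate

E49XX → F_EXX = 490 MPa.
Total weld length L_w = 500 mm. Treat welds as unit-width lines.
Polar moment about centroid: J = 2[d³/12 + d(b/2)²] = 2[250³/12 + 250×47.5²] = 3732000 mm³.
Direct shear f_v = P/L_w = 66.2×10³ / 500 = 132.4 N/mm (vertical).
Torsion M = P·e = 66.2×10³ × 280 = 18536000 N·mm.
Critical point at (x, y) = (47.5, 125) from centroid. f_tx = M·y/J = 620.8 N/mm; f_ty = M·x/J = 235.9 N/mm.
Resultant f_max = √[f_tx² + (f_v + f_ty)²] = √[620.8² + (132.4 + 235.9)²] = 721.8 N/mm.
Capacity per unit length: r_n/Ω = (1/2.0) × 0.6 × 490 × (0.707 × 12) = 1247 N/mm.
721.8 ≤ 1247 → adequate.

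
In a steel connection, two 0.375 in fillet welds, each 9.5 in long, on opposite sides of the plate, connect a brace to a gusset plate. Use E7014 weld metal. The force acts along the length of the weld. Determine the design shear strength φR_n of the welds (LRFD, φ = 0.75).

φR_n ≈ 159 kip

E70XX → F_EXX = 70 ksi.
Effective throat t_e = 0.707 × 0.375 = 0.2651 in.
Total length L = 19 in; A_we = 0.2651 × 19 = 5.037 in².
F_nw = 0.6 F_EXX = 0.6 × 70 = 42 ksi.
φR_n = 0.75 × 42 × 5.037 = 158.7 kip.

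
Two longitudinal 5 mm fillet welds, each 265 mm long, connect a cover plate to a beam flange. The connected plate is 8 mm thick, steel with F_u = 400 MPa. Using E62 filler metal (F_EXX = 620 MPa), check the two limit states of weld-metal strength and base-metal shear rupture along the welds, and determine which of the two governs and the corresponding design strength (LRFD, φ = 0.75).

φR_n ≈ 523 kN (weld metal governs)

t_e = 0.707 × 5 = 3.535 mm; L = 530 mm.
Weld metal: φR_n = 0.75 × 0.6 × 620 × 3.535 × 530 × 10⁻³ = 522.7 kN.
Base metal (shear rupture): φR_n = 0.75 × 0.6 × 400 × 8 × 530 × 10⁻³ = 763.2 kN.
Governing: weld metal.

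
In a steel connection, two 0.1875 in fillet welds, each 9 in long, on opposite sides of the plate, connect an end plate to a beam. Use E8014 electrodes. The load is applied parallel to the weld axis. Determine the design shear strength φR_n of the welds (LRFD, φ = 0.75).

E80XX → F_EXX = 80 ksi.
Effective throat t_e = 0.707 × 0.1875 = 0.1326 in.
Total length L = 18 in; A_we = 0.1326 × 18 = 2.386 in².
F_nw = 0.6 F_EXX = 0.6 × 80 = 48 ksi.
φR_n = 0.75 × 48 × 2.386 = 85.9 kip.

φR_n ≈ 85.9 kip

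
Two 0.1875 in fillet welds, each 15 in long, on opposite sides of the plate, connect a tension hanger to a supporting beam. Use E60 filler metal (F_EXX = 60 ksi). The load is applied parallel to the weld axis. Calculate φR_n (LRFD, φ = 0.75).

Effective throat t_e = 0.707 × 0.1875 = 0.1326 in.
Total length L = 30 in; A_we = 0.1326 × 30 = 3.977 in².
F_nw = 0.6 F_EXX = 0.6 × 60 = 36 ksi.
φR_n = 0.75 × 36 × 3.977 = 107.4 kip.

φR_n ≈ 107 kip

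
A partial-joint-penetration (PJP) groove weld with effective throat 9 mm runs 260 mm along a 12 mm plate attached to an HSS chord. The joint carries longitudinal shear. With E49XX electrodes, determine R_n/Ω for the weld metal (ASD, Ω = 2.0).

E49XX → F_EXX = 490 MPa.
Effective throat (given) t_e = 9 mm.
A_we = 9 × 260 = 2340 mm².
F_nw = 0.6 F_EXX = 294 MPa.
R_n/Ω = (294 × 2340) / 2.0 × 10⁻³ = 344 kN.

R_n/Ω ≈ 344 kN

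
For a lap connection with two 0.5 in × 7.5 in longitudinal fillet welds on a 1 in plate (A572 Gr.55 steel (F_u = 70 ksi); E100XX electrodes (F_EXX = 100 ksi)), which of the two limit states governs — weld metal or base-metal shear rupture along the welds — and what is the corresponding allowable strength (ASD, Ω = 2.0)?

t_e = 0.707 × 0.5 = 0.3535 in; L = 15 in.
Weld metal: R_n/Ω = (1/2.0) × 0.6 × 100 × 0.3535 × 15 = 159.1 kips.
Base metal (shear rupture): R_n/Ω = (1/2.0) × 0.6 × 70 × 1 × 15 = 315 kips.
Governing: weld metal.

R_n/Ω ≈ 159 kips (weld metal governs)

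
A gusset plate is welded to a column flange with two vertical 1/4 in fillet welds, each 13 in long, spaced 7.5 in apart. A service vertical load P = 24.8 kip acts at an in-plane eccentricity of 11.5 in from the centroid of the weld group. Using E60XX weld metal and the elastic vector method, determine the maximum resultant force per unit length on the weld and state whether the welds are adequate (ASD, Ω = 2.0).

f_max ≈ 3.5 kip/in; NOT adequate

E60XX → F_EXX = 60 ksi.
Total weld length L_w = 26 in. Treat welds as unit-width lines.
Polar moment about centroid: J = 2[d³/12 + d(b/2)²] = 2[13³/12 + 13×3.75²] = 731.8 in³.
Direct shear f_v = P/L_w = 24.8 / 26 = 0.9538 kip/in (vertical).
Torsion M = P·e = 24.8 × 11.5 = 285.2 kip·in.
Critical point at (x, y) = (3.75, 6.5) from centroid. f_tx = M·y/J = 2.533 kip/in; f_ty = M·x/J = 1.461 kip/in.
Resultant f_max = √[f_tx² + (f_v + f_ty)²] = √[2.533² + (0.9538 + 1.461)²] = 3.5 kip/in.
Capacity per unit length: r_n/Ω = (1/2.0) × 0.6 × 60 × (0.707 × 0.25) = 3.181 kip/in.
3.5 > 3.181 → NOT adequate.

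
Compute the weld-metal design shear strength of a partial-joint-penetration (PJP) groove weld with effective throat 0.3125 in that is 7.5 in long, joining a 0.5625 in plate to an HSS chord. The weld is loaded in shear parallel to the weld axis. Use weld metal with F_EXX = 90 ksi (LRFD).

Effective throat (given) t_e = 0.3125 in.
A_we = 0.3125 × 7.5 = 2.344 in².
F_nw = 0.6 F_EXX = 54 ksi.
φR_n = 0.75 × 54 × 2.344 = 94.92 kips.

φR_n ≈ 94.9 kips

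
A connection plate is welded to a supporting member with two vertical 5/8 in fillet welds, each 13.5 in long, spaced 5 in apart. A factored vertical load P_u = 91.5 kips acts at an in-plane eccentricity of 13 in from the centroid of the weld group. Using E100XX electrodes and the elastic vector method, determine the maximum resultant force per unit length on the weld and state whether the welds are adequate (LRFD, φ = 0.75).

f_max ≈ 16.3 kip/in; adequate

E100XX → F_EXX = 100 ksi.
Total weld length L_w = 27 in. Treat welds as unit-width lines.
Polar moment about centroid: J = 2[d³/12 + d(b/2)²] = 2[13.5³/12 + 13.5×2.5²] = 578.8 in³.
Direct shear f_v = P/L_w = 91.5 / 27 = 3.389 kip/in (vertical).
Torsion M = P·e = 91.5 × 13 = 1189.5 kip·in.
Critical point at (x, y) = (2.5, 6.75) from centroid. f_tx = M·y/J = 13.87 kip/in; f_ty = M·x/J = 5.138 kip/in.
Resultant f_max = √[f_tx² + (f_v + f_ty)²] = √[13.87² + (3.389 + 5.138)²] = 16.28 kip/in.
Capacity per unit length: φr_n = 0.75 × 0.6 × 100 × (0.707 × 0.625) = 19.88 kip/in.
16.28 ≤ 19.88 → adequate.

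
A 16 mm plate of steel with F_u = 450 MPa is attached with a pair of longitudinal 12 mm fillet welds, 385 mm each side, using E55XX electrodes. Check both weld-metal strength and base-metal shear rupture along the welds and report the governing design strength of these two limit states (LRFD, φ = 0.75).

E55XX → F_EXX = 550 MPa.
t_e = 0.707 × 12 = 8.484 mm; L = 770 mm.
Weld metal: φR_n = 0.75 × 0.6 × 550 × 8.484 × 770 × 10⁻³ = 1617 kN.
Base metal (shear rupture): φR_n = 0.75 × 0.6 × 450 × 16 × 770 × 10⁻³ = 2495 kN.
Governing: weld metal.

φR_n ≈ 1620 kN (weld metal governs)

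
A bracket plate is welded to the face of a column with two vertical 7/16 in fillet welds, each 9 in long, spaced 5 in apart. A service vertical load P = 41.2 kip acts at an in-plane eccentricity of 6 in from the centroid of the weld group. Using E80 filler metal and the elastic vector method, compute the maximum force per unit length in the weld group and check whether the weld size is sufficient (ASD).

E80XX → F_EXX = 80 ksi.
Total weld length L_w = 18 in. Treat welds as unit-width lines.
Polar moment about centroid: J = 2[d³/12 + d(b/2)²] = 2[9³/12 + 9×2.5²] = 234 in³.
Direct shear f_v = P/L_w = 41.2 / 18 = 2.289 kip/in (vertical).
Torsion M = P·e = 41.2 × 6 = 247.2 kip·in.
Critical point at (x, y) = (2.5, 4.5) from centroid. f_tx = M·y/J = 4.754 kip/in; f_ty = M·x/J = 2.641 kip/in.
Resultant f_max = √[f_tx² + (f_v + f_ty)²] = √[4.754² + (2.289 + 2.641)²] = 6.849 kip/in.
Capacity per unit length: r_n/Ω = (1/2.0) × 0.6 × 80 × (0.707 × 0.4375) = 7.423 kip/in.
6.849 ≤ 7.423 → adequate.

f_max ≈ 6.85 kip/in; adequate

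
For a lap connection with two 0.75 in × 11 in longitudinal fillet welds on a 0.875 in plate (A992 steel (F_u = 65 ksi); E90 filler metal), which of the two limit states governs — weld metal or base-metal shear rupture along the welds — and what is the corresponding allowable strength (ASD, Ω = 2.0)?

R_n/Ω ≈ 315 kips (weld metal governs)

E90XX → F_EXX = 90 ksi.
t_e = 0.707 × 0.75 = 0.5302 in; L = 22 in.
Weld metal: R_n/Ω = (1/2.0) × 0.6 × 90 × 0.5302 × 22 = 315 kips.
Base metal (shear rupture): R_n/Ω = (1/2.0) × 0.6 × 65 × 0.875 × 22 = 375.4 kips.
Governing: weld metal.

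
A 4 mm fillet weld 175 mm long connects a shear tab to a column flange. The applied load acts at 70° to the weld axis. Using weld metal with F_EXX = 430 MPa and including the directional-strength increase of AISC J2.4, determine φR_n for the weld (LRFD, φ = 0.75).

t_e = 0.707 × 4 = 2.828 mm; A_we = 2.828 × 175 = 494.9 mm².
Directional factor: 1.0 + 0.5 sin^1.5(70°) = 1.455.
F_nw = 0.6 × 430 × 1.455 = 375.5 MPa.
φR_n = 0.75 × 375.5 × 494.9 × 10⁻³ = 139.4 kN.

φR_n ≈ 139 kN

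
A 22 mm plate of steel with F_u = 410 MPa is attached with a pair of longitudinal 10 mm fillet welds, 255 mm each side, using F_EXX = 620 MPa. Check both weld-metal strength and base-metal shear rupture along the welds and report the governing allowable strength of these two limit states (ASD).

t_e = 0.707 × 10 = 7.07 mm; L = 510 mm.
Weld metal: R_n/Ω = (1/2.0) × 0.6 × 620 × 7.07 × 510 × 10⁻³ = 670.7 kN.
Base metal (shear rupture): R_n/Ω = (1/2.0) × 0.6 × 410 × 22 × 510 × 10⁻³ = 1380 kN.
Governing: weld metal.

R_n/Ω ≈ 671 kN (weld metal governs)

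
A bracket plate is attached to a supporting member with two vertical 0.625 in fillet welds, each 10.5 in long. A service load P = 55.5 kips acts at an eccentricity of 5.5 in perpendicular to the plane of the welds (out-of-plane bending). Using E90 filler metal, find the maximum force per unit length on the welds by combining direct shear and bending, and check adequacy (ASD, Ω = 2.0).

f_max ≈ 8.72 kip/in; adequate

E90XX → F_EXX = 90 ksi.
L_w = 2 × 10.5 = 21 in; section modulus (unit throat) S = 2 × L²/6 = 36.75 in².
Direct shear f_v = P/L_w = 55.5/21 = 2.643 kip/in.
Moment M = P × e = 55.5 × 5.5 = 305.25 kip·in; bending f_b = M/S = 8.306 kip/in.
f_max = √(f_v² + f_b²) = √(2.643² + 8.306²) = 8.716 kip/in.
r_n/Ω = (1/2.0) × 0.6 × 90 × (0.707 × 0.625) = 11.93 kip/in → adequate.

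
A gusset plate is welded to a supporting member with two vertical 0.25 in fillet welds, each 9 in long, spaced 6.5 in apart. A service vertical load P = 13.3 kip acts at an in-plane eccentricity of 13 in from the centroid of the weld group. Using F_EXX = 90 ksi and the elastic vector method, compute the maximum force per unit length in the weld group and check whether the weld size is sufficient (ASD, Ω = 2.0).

Total weld length L_w = 18 in. Treat welds as unit-width lines.
Polar moment about centroid: J = 2[d³/12 + d(b/2)²] = 2[9³/12 + 9×3.25²] = 311.6 in³.
Direct shear f_v = P/L_w = 13.3 / 18 = 0.7389 kip/in (vertical).
Torsion M = P·e = 13.3 × 13 = 172.9 kip·in.
Critical point at (x, y) = (3.25, 4.5) from centroid. f_tx = M·y/J = 2.497 kip/in; f_ty = M·x/J = 1.803 kip/in.
Resultant f_max = √[f_tx² + (f_v + f_ty)²] = √[2.497² + (0.7389 + 1.803)²] = 3.563 kip/in.
Capacity per unit length: r_n/Ω = (1/2.0) × 0.6 × 90 × (0.707 × 0.25) = 4.772 kip/in.
3.563 ≤ 4.772 → adequate.

f_max ≈ 3.56 kip/in; adequate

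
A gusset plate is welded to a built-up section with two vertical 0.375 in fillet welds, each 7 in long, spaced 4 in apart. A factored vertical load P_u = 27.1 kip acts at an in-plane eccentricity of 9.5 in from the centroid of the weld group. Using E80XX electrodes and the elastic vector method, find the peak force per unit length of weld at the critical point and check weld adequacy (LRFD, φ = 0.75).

f_max ≈ 10.3 kip/in; NOT adequate

E80XX → F_EXX = 80 ksi.
Total weld length L_w = 14 in. Treat welds as unit-width lines.
Polar moment about centroid: J = 2[d³/12 + d(b/2)²] = 2[7³/12 + 7×2²] = 113.2 in³.
Direct shear f_v = P/L_w = 27.1 / 14 = 1.936 kip/in (vertical).
Torsion M = P·e = 27.1 × 9.5 = 257.45 kip·in.
Critical point at (x, y) = (2, 3.5) from centroid. f_tx = M·y/J = 7.962 kip/in; f_ty = M·x/J = 4.55 kip/in.
Resultant f_max = √[f_tx² + (f_v + f_ty)²] = √[7.962² + (1.936 + 4.55)²] = 10.27 kip/in.
Capacity per unit length: φr_n = 0.75 × 0.6 × 80 × (0.707 × 0.375) = 9.544 kip/in.
10.27 > 9.544 → NOT adequate.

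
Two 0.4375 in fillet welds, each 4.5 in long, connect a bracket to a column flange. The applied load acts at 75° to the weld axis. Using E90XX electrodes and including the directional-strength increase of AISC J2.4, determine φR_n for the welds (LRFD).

φR_n ≈ 166 kips

E90XX → F_EXX = 90 ksi.
t_e = 0.707 × 0.4375 = 0.3093 in; A_we = 0.3093 × 9 = 2.784 in².
Directional factor: 1.0 + 0.5 sin^1.5(75°) = 1.475.
F_nw = 0.6 × 90 × 1.475 = 79.63 ksi.
φR_n = 0.75 × 79.63 × 2.784 = 166.3 kips.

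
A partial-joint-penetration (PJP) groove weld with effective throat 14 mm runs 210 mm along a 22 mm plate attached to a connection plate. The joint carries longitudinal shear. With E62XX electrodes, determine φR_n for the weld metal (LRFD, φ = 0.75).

E62XX → F_EXX = 620 MPa.
Effective throat (given) t_e = 14 mm.
A_we = 14 × 210 = 2940 mm².
F_nw = 0.6 F_EXX = 372 MPa.
φR_n = 0.75 × 372 × 2940 × 10⁻³ = 820.3 kN.

φR_n ≈ 820 kN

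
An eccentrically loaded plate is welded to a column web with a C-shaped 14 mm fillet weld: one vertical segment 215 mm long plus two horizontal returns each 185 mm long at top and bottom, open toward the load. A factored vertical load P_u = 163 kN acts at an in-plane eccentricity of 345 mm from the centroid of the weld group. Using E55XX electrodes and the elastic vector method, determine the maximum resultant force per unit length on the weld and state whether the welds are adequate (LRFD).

f_max ≈ 1500 N/mm; adequate

E55XX → F_EXX = 550 MPa.
Total weld length L_w = 585 mm. Treat welds as unit-width lines.
Centroid: x̄ = 2×185×92.5 / 585 = 58.5 mm from the vertical weld.
Polar moment about centroid: J = I_x + I_y = [215³/12 + 2×185×107.5²] + [215×58.5² + 2(185³/12 + 185×34²)] = 7323000 mm³.
Direct shear f_v = P/L_w = 163×10³ / 585 = 278.6 N/mm (vertical).
Torsion M = P·e = 163×10³ × 345 = 56235000 N·mm.
Critical point at (x, y) = (126.5, 107.5) from centroid. f_tx = M·y/J = 825.5 N/mm; f_ty = M·x/J = 971.4 N/mm.
Resultant f_max = √[f_tx² + (f_v + f_ty)²] = √[825.5² + (278.6 + 971.4)²] = 1498 N/mm.
Capacity per unit length: φr_n = 0.75 × 0.6 × 550 × (0.707 × 14) = 2450 N/mm.
1498 ≤ 2450 → adequate.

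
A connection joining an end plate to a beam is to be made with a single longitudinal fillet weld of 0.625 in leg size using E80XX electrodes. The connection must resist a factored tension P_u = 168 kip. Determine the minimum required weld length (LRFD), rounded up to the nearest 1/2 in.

E80XX → F_EXX = 80 ksi.
Throat t_e = 0.707 × 0.625 = 0.4419 in.
φr_n = 0.75 × 0.6 × 80 × 0.4419 = 15.91 kip/in.
L_req = P_u / φr_n = 168 / 15.91 = 10.56 in total.
Round up → use L = 11 in.

L = 11 in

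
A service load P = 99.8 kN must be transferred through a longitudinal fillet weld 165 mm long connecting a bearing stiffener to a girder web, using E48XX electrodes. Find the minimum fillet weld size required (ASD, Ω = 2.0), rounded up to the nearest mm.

w = 6 mm

E48XX → F_EXX = 480 MPa.
Total weld length L = 165 mm.
Required throat t_e = P × Ω / (0.6 F_EXX × L) = 99.8 × 2.0 / (0.6 × 480 × 165 × 10⁻³) = 4.2 mm.
Required leg w = t_e / 0.707 = 5.941 mm → use 6 mm.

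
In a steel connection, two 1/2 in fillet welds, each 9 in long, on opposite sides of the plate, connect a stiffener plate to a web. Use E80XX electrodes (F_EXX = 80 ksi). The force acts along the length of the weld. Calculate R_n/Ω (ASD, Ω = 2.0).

R_n/Ω ≈ 153 kips

Effective throat t_e = 0.707 × 0.5 = 0.3535 in.
Total length L = 18 in; A_we = 0.3535 × 18 = 6.363 in².
F_nw = 0.6 F_EXX = 0.6 × 80 = 48 ksi.
R_n = 48 × 6.363 = 305.4 kips; R_n/Ω = 305.4/2.0 = 152.7 kips.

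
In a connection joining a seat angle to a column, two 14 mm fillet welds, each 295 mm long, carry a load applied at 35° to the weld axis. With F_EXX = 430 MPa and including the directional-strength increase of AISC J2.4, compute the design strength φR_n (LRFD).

φR_n ≈ 1380 kN

t_e = 0.707 × 14 = 9.898 mm; A_we = 9.898 × 590 = 5840 mm².
Directional factor: 1.0 + 0.5 sin^1.5(35°) = 1.217.
F_nw = 0.6 × 430 × 1.217 = 314 MPa.
φR_n = 0.75 × 314 × 5840 × 10⁻³ = 1375 kN.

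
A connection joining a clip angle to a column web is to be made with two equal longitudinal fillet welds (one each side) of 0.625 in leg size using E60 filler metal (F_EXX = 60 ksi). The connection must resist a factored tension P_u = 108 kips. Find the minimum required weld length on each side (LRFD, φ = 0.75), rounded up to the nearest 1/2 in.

L = 5 in on each side

Throat t_e = 0.707 × 0.625 = 0.4419 in.
φr_n = 0.75 × 0.6 × 60 × 0.4419 = 11.93 kips/in.
L_req = P_u / φr_n = 108 / 11.93 = 9.052 in total.
Per side: 9.052 / 2 = 4.526 in.
Round up → use L = 5 in on each side.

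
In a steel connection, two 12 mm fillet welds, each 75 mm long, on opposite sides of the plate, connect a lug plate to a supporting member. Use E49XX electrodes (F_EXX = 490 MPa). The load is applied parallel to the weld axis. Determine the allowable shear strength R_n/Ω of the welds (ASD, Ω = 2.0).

Effective throat t_e = 0.707 × 12 = 8.484 mm.
Total length L = 150 mm; A_we = 8.484 × 150 = 1273 mm².
F_nw = 0.6 F_EXX = 0.6 × 490 = 294 MPa.
R_n = 294 × 1273 × 10⁻³ = 374.1 kN; R_n/Ω = 374.1/2.0 = 187.1 kN.

R_n/Ω ≈ 187 kN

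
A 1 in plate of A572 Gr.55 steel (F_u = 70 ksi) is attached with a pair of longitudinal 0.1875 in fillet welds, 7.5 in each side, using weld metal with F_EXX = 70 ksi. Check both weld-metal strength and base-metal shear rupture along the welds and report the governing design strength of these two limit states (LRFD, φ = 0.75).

φR_n ≈ 62.6 kips (weld metal governs)

t_e = 0.707 × 0.1875 = 0.1326 in; L = 15 in.
Weld metal: φR_n = 0.75 × 0.6 × 70 × 0.1326 × 15 = 62.64 kips.
Base metal (shear rupture): φR_n = 0.75 × 0.6 × 70 × 1 × 15 = 472.5 kips.
Governing: weld metal.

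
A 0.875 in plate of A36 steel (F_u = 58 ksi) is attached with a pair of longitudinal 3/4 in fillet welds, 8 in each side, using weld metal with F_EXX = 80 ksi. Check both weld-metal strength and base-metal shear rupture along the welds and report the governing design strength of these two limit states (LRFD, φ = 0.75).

t_e = 0.707 × 0.75 = 0.5302 in; L = 16 in.
Weld metal: φR_n = 0.75 × 0.6 × 80 × 0.5302 × 16 = 305.4 kips.
Base metal (shear rupture): φR_n = 0.75 × 0.6 × 58 × 0.875 × 16 = 365.4 kips.
Governing: weld metal.

φR_n ≈ 305 kips (weld metal governs)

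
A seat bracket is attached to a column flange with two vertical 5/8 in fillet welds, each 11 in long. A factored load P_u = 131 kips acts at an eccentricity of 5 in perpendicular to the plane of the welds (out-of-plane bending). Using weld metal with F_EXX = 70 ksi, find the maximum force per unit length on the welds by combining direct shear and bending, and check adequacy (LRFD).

f_max ≈ 17.3 kip/in; NOT adequate

L_w = 2 × 11 = 22 in; section modulus (unit throat) S = 2 × L²/6 = 40.33 in².
Direct shear f_v = P/L_w = 131/22 = 5.955 kip/in.
Moment M = P × e = 131 × 5 = 655 kip·in; bending f_b = M/S = 16.24 kip/in.
f_max = √(f_v² + f_b²) = √(5.955² + 16.24²) = 17.3 kip/in.
φr_n = 0.75 × 0.6 × 70 × (0.707 × 0.625) = 13.92 kip/in → NOT adequate.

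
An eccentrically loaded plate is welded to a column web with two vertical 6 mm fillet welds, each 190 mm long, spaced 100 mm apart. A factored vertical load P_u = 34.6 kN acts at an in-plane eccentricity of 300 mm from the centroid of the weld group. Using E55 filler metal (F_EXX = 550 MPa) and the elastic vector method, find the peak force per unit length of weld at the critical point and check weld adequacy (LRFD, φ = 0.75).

f_max ≈ 580 N/mm; adequate

Total weld length L_w = 380 mm. Treat welds as unit-width lines.
Polar moment about centroid: J = 2[d³/12 + d(b/2)²] = 2[190³/12 + 190×50²] = 2093000 mm³.
Direct shear f_v = P/L_w = 34.6×10³ / 380 = 91.05 N/mm (vertical).
Torsion M = P·e = 34.6×10³ × 300 = 10380000 N·mm.
Critical point at (x, y) = (50, 95) from centroid. f_tx = M·y/J = 471.1 N/mm; f_ty = M·x/J = 247.9 N/mm.
Resultant f_max = √[f_tx² + (f_v + f_ty)²] = √[471.1² + (91.05 + 247.9)²] = 580.4 N/mm.
Capacity per unit length: φr_n = 0.75 × 0.6 × 550 × (0.707 × 6) = 1050 N/mm.
580.4 ≤ 1050 → adequate.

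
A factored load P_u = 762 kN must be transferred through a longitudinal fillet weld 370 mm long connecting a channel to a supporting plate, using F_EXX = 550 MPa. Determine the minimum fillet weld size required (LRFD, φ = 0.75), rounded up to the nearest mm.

Total weld length L = 370 mm.
Required throat t_e = P_u / (φ × 0.6 F_EXX × L) = 762 / (0.75 × 0.6 × 550 × 370 × 10⁻³) = 8.321 mm.
Required leg w = t_e / 0.707 = 11.77 mm → use 12 mm.

w = 12 mm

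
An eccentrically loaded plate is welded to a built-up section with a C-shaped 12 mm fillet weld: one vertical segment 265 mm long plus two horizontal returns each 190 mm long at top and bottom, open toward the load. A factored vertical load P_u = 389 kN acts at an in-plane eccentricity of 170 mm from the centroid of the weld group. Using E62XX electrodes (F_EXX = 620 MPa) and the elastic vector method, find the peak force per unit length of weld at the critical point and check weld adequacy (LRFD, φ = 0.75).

f_max ≈ 1640 N/mm; adequate

Total weld length L_w = 645 mm. Treat welds as unit-width lines.
Centroid: x̄ = 2×190×95 / 645 = 55.97 mm from the vertical weld.
Polar moment about centroid: J = I_x + I_y = [265³/12 + 2×190×132.5²] + [265×55.97² + 2(190³/12 + 190×39.03²)] = 10770000 mm³.
Direct shear f_v = P/L_w = 389×10³ / 645 = 603.1 N/mm (vertical).
Torsion M = P·e = 389×10³ × 170 = 66130000 N·mm.
Critical point at (x, y) = (134, 132.5) from centroid. f_tx = M·y/J = 813.2 N/mm; f_ty = M·x/J = 822.6 N/mm.
Resultant f_max = √[f_tx² + (f_v + f_ty)²] = √[813.2² + (603.1 + 822.6)²] = 1641 N/mm.
Capacity per unit length: φr_n = 0.75 × 0.6 × 620 × (0.707 × 12) = 2367 N/mm.
1641 ≤ 2367 → adequate.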